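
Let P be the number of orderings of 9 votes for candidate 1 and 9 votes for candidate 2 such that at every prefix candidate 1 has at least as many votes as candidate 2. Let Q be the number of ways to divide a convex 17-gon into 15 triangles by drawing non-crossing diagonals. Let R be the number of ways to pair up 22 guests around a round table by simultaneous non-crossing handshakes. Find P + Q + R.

9758493

Ballot sequences with n votes each where one side never trails are Dyck words, counted by C_n; here n = 9. So P = C_9 = 4862.
Triangulations of a convex m-gon are counted by C_{m−2}; with m = 17 this is C_15. So Q = C_15 = 9694845.
Non-crossing handshake pairings of 2n people are counted by C_n; 22 people gives n = 11. So R = C_11 = 58786.
P + Q + R = 4862 + 9694845 + 58786 = 9758493.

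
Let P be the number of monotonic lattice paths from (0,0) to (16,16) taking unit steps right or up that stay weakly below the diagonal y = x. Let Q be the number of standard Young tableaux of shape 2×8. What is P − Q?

35356240

Monotone paths in an n×n grid that stay weakly below the diagonal are counted by C_n; here n = 16. So P = C_16 = 35357670.
Standard Young tableaux of shape 2×n are counted by C_n; here n = 8. So Q = C_8 = 1430.
P − Q = 35357670 − 1430 = 35356240.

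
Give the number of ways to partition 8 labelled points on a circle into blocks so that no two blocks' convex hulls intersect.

1430

Non-crossing partitions of an n-element set are counted by C_n; here n = 8.
C_8 = C_7 · 2(2·7+1)/(7+2) = 429 · 30/9 = 1430.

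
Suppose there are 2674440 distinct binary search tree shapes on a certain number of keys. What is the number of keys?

Binary search tree shapes on n keys are counted by C_n; 2674440 = C_14.

14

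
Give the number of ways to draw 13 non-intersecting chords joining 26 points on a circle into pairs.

Non-crossing perfect matchings of 2n points on a circle are counted by C_n; with 26 points, n = 13.
C_13 = C(26,13)/14 = 10400600/14 = 742900.

742900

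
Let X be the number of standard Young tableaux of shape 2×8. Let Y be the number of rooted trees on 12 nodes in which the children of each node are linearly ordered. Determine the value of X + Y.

60216

Standard Young tableaux of shape 2×n are counted by C_n; here n = 8. So X = C_8 = 1430.
Rooted ordered (plane) trees on m nodes have m−1 edges and are counted by C_{m−1}; m = 12 gives C_11. So Y = C_11 = 58786.
X + Y = 1430 + 58786 = 60216.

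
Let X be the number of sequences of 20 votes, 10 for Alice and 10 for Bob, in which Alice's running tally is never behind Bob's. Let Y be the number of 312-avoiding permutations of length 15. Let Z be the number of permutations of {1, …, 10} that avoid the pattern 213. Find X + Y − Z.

Ballot sequences with n votes each where one side never trails are Dyck words, counted by C_n; here n = 10. So X = C_10 = 16796.
Permutations of [n] avoiding any single length-3 pattern are counted by C_n; here n = 15. So Y = C_15 = 9694845.
For any fixed pattern of length 3, the pattern-avoiding permutations of [10] number C_10. So Z = C_10 = 16796.
X + Y − Z = 16796 + 9694845 − 16796 = 9694845.

9694845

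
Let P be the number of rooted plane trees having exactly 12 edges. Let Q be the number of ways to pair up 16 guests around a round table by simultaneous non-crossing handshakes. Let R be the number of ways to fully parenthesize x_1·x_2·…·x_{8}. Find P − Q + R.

A rooted plane tree with 12 edges has 13 nodes, and the count is C_12. So P = C_12 = 208012.
Non-crossing handshake pairings of 2n people are counted by C_n; 16 people gives n = 8. So Q = C_8 = 1430.
Ways to associate a product of 8 factors correspond to binary trees on 8 leaves, so the count is C_7. So R = C_7 = 429.
P − Q + R = 208012 − 1430 + 429 = 207011.

207011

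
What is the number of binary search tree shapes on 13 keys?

Binary trees (left/right distinguished) on n nodes are counted by C_n; here n = 13.
C_13 = 742900.

742900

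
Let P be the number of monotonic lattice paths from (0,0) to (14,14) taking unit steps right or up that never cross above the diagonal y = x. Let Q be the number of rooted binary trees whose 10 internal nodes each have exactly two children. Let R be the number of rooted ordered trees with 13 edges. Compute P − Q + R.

3400544

Sub-diagonal monotone paths from (0,0) to (14,14) biject with Dyck paths of semilength 14, giving C_14. So P = C_14 = 2674440.
The number of full binary trees on 10 internal nodes is the Catalan number C_10. So Q = C_10 = 16796.
Rooted ordered trees with n edges are counted by C_n; here n = 13. So R = C_13 = 742900.
P − Q + R = 2674440 − 16796 + 742900 = 3400544.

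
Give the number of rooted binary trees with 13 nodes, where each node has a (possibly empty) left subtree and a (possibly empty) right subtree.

Rooted binary trees with 13 nodes (each child slot possibly empty) number C_13.
C_13 = C_12 · 2(2·12+1)/(12+2) = 208012 · 50/14 = 742900.

742900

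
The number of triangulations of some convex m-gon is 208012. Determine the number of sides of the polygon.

14

Triangulations of a convex m-gon are counted by C_{m−2}; 208012 = C_12.
So m − 2 = 12, giving m = 14 sides.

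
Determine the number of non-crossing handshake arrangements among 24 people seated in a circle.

With 24 = 2·12 people, non-crossing handshake pairings are non-crossing perfect matchings on a circle, counted by C_12.
C_12 = C_11 · 2(2·11+1)/(11+2) = 58786 · 46/13 = 208012.

208012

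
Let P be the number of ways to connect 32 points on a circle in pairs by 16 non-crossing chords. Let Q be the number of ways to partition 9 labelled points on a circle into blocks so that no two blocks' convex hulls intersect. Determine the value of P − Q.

35352808

Pairing 32 circle points by 16 non-crossing chords gives C_16 matchings. So P = C_16 = 35357670.
Non-crossing partitions of an n-element set are counted by C_n; here n = 9. So Q = C_9 = 4862.
P − Q = 35357670 − 4862 = 35352808.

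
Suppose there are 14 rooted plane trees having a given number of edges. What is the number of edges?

Rooted ordered trees with n edges are counted by C_n, and C_4 = 14.

4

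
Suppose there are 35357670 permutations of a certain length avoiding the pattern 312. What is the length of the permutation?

Permutations of [n] avoiding a fixed length-3 pattern are counted by C_n. The Catalan number equal to 35357670 is C_16.

16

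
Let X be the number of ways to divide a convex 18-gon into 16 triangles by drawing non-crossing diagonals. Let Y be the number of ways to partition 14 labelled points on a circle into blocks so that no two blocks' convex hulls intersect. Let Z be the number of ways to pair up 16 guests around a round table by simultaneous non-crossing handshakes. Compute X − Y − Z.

Triangulations of a convex m-gon are counted by C_{m−2}; with m = 18 this is C_16. So X = C_16 = 35357670.
The non-crossing partitions of [14] form a lattice of size C_14. So Y = C_14 = 2674440.
With 16 = 2·8 people, non-crossing handshake pairings are non-crossing perfect matchings on a circle, counted by C_8. So Z = C_8 = 1430.
X − Y − Z = 35357670 − 2674440 − 1430 = 32681800.

32681800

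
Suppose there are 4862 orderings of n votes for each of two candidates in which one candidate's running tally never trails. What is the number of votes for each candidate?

9

Such ballot sequences with n votes each are counted by C_n; 4862 = C_9.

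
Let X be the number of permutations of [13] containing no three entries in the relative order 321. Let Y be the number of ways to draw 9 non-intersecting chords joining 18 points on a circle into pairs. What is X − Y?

Permutations of [n] avoiding any single length-3 pattern are counted by C_n; here n = 13. So X = C_13 = 742900.
Non-crossing perfect matchings of 2n points on a circle are counted by C_n; with 18 points, n = 9. So Y = C_9 = 4862.
X − Y = 742900 − 4862 = 738038.

738038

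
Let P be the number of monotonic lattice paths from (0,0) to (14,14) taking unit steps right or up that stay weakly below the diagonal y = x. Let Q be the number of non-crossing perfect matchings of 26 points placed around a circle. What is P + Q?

Sub-diagonal monotone paths from (0,0) to (14,14) biject with Dyck paths of semilength 14, giving C_14. So P = C_14 = 2674440.
Pairing 26 circle points by 13 non-crossing chords gives C_13 matchings. So Q = C_13 = 742900.
P + Q = 2674440 + 742900 = 3417340.

3417340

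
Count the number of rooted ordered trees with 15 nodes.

Rooted ordered (plane) trees on m nodes have m−1 edges and are counted by C_{m−1}; m = 15 gives C_14.
C_14 = C_13 · 2(2·13+1)/(13+2) = 742900 · 54/15 = 2674440.

2674440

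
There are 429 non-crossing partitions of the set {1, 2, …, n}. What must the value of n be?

Non-crossing partitions of [n] are counted by C_n, and C_7 = 429.

7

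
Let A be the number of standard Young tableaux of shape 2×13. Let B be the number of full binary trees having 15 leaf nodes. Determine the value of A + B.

3417340

Standard Young tableaux of shape 2×n are counted by C_n; here n = 13. So A = C_13 = 742900.
A full binary tree with L leaves has L−1 internal nodes and is counted by C_{L−1}; L = 15 gives C_14. So B = C_14 = 2674440.
A + B = 742900 + 2674440 = 3417340.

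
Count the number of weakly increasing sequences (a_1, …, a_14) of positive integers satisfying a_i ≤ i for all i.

Such sub-staircase sequences of length n are counted by C_n; here n = 14.
C_14 = C_13 · 2(2·13+1)/(13+2) = 742900 · 54/15 = 2674440.

2674440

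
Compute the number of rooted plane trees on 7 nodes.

A rooted plane tree on 7 nodes has 6 edges, and such trees are counted by C_6.
C_6 = C_5 · 2(2·5+1)/(5+2) = 42 · 22/7 = 132.

132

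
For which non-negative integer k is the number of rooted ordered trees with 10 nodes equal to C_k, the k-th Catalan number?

9

A rooted plane tree on 10 nodes has 9 edges, and such trees are counted by C_9.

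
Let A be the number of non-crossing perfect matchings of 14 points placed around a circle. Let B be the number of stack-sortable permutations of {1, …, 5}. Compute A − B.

387

Non-crossing perfect matchings of 2n points on a circle are counted by C_n; with 14 points, n = 7. So A = C_7 = 429.
By Knuth's characterisation, the stack-sortable permutations of length 5 are the 231-avoiders, numbering C_5. So B = C_5 = 42.
A − B = 429 − 42 = 387.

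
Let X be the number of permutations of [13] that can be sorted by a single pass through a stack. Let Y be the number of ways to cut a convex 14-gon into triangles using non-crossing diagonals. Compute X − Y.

534888

By Knuth's characterisation, the stack-sortable permutations of length 13 are the 231-avoiders, numbering C_13. So X = C_13 = 742900.
A convex 14-gon is triangulated into 12 triangles, and the number of such triangulations is the Catalan number C_{14−2} = C_12. So Y = C_12 = 208012.
X − Y = 742900 − 208012 = 534888.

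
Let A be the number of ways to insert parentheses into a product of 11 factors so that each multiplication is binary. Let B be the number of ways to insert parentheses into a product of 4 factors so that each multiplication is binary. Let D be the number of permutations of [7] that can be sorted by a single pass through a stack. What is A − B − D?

16362

Ways to associate a product of 11 factors correspond to binary trees on 11 leaves, so the count is C_10. So A = C_10 = 16796.
Ways to associate a product of 4 factors correspond to binary trees on 4 leaves, so the count is C_3. So B = C_3 = 5.
Stack-sortable permutations are exactly the 231-avoiding ones, counted by C_n; here n = 7. So D = C_7 = 429.
A − B − D = 16796 − 5 − 429 = 16362.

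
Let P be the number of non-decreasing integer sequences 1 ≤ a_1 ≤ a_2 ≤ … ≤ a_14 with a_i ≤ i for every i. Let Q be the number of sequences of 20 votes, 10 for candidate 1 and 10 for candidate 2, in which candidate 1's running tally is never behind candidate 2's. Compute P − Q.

Such sub-staircase sequences of length n are counted by C_n; here n = 14. So P = C_14 = 2674440.
Reading a vote for the leader as '(' and for the other as ')' turns such a sequence into a balanced string of 10 pairs, so the count is C_10. So Q = C_10 = 16796.
P − Q = 2674440 − 16796 = 2657644.

2657644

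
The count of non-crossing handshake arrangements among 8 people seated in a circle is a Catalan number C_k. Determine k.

4

Non-crossing handshake pairings of 2n people are counted by C_n; 8 people gives n = 4.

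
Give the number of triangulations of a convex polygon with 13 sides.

58786

Triangulations of a convex m-gon are counted by C_{m−2}; with m = 13 this is C_11.
C_11 = 58786.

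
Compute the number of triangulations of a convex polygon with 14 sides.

Triangulations of a convex m-gon are counted by C_{m−2}; with m = 14 this is C_12.
C_12 = C(24,12)/13 = 2704156/13 = 208012.

208012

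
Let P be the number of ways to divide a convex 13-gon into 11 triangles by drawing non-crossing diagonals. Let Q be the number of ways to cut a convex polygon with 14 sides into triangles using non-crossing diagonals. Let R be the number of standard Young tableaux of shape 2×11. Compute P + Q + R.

A convex 13-gon is triangulated into 11 triangles, and the number of such triangulations is the Catalan number C_{13−2} = C_11. So P = C_11 = 58786.
The number of triangulations of a 14-gon is the Catalan number C_12 (index = sides − 2). So Q = C_12 = 208012.
By the hook-length formula (or a Dyck-path bijection), SYT of shape 2×11 number C_11. So R = C_11 = 58786.
P + Q + R = 58786 + 208012 + 58786 = 325584.

325584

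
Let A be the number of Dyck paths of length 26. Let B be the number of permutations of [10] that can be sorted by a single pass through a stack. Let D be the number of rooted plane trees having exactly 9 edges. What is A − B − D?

Paths of 13 up- and 13 down-steps that never dip below the axis are Dyck paths; their count is C_13. So A = C_13 = 742900.
Stack-sortable permutations are exactly the 231-avoiding ones, counted by C_n; here n = 10. So B = C_10 = 16796.
Rooted ordered trees with n edges are counted by C_n; here n = 9. So D = C_9 = 4862.
A − B − D = 742900 − 16796 − 4862 = 721242.

721242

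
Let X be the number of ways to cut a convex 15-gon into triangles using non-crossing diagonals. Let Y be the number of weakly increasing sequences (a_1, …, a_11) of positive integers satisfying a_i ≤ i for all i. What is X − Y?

A convex 15-gon is triangulated into 13 triangles, and the number of such triangulations is the Catalan number C_{15−2} = C_13. So X = C_13 = 742900.
Such sub-staircase sequences of length n are counted by C_n; here n = 11. So Y = C_11 = 58786.
X − Y = 742900 − 58786 = 684114.

684114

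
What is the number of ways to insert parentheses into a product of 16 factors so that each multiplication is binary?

Parenthesizations of m factors correspond to full binary trees with m leaves, counted by C_{m−1}; m = 16 gives C_15.
C_15 = C(30,15)/16 = 155117520/16 = 9694845.

9694845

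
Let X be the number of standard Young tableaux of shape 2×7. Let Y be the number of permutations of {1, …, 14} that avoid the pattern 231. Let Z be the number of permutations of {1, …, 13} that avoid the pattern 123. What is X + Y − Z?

Standard Young tableaux of shape 2×n are counted by C_n; here n = 7. So X = C_7 = 429.
For any fixed pattern of length 3, the pattern-avoiding permutations of [14] number C_14. So Y = C_14 = 2674440.
Permutations of [n] avoiding any single length-3 pattern are counted by C_n; here n = 13. So Z = C_13 = 742900.
X + Y − Z = 429 + 2674440 − 742900 = 1931969.

1931969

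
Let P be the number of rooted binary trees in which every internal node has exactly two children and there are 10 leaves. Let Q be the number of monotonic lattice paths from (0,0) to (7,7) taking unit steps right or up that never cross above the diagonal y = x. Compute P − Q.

4433

A full binary tree with L leaves has L−1 internal nodes and is counted by C_{L−1}; L = 10 gives C_9. So P = C_9 = 4862.
Monotone paths in an n×n grid that stay weakly below the diagonal are counted by C_n; here n = 7. So Q = C_7 = 429.
P − Q = 4862 − 429 = 4433.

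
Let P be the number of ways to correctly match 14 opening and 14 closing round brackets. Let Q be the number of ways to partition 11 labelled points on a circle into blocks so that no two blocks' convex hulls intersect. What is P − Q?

With 14 pairs the number of balanced bracket strings is the Catalan number C_14. So P = C_14 = 2674440.
Non-crossing partitions of an n-element set are counted by C_n; here n = 11. So Q = C_11 = 58786.
P − Q = 2674440 − 58786 = 2615654.

2615654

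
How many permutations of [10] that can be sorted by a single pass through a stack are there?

Stack-sortable permutations are exactly the 231-avoiding ones, counted by C_n; here n = 10.
C_10 = C(20,10)/11 = 184756/11 = 16796.

16796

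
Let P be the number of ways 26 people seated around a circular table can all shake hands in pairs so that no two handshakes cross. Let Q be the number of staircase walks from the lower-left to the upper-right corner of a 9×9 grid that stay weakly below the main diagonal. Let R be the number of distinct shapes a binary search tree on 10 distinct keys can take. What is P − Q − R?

With 26 = 2·13 people, non-crossing handshake pairings are non-crossing perfect matchings on a circle, counted by C_13. So P = C_13 = 742900.
Monotone paths in an n×n grid that stay weakly below the diagonal are counted by C_n; here n = 9. So Q = C_9 = 4862.
Binary trees (left/right distinguished) on n nodes are counted by C_n; here n = 10. So R = C_10 = 16796.
P − Q − R = 742900 − 4862 − 16796 = 721242.

721242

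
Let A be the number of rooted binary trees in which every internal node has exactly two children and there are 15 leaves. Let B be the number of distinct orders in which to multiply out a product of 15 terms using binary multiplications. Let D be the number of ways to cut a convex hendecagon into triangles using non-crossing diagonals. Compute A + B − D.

A full binary tree with L leaves has L−1 internal nodes and is counted by C_{L−1}; L = 15 gives C_14. So A = C_14 = 2674440.
Parenthesizations of m factors correspond to full binary trees with m leaves, counted by C_{m−1}; m = 15 gives C_14. So B = C_14 = 2674440.
The number of triangulations of an 11-gon is the Catalan number C_9 (index = sides − 2). So D = C_9 = 4862.
A + B − D = 2674440 + 2674440 − 4862 = 5344018.

5344018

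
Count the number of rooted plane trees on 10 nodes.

A rooted plane tree on 10 nodes has 9 edges, and such trees are counted by C_9.
C_9 = C(18,9)/10 = 48620/10 = 4862.

4862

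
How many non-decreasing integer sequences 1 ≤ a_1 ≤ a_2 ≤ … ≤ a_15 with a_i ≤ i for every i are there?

9694845

Weakly increasing sequences with a_i ≤ i biject with Dyck paths of semilength 15, so there are C_15.
C_15 = 9694845.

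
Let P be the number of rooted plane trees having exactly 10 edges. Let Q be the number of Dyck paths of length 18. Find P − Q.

11934

A rooted plane tree with 10 edges has 11 nodes, and the count is C_10. So P = C_10 = 16796.
Dyck paths of semilength n (length 2n) are counted by C_n; here n = 9. So Q = C_9 = 4862.
P − Q = 16796 − 4862 = 11934.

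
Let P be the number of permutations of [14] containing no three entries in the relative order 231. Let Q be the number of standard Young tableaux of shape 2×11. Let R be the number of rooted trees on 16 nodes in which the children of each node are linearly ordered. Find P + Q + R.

12428071

Permutations of [n] avoiding any single length-3 pattern are counted by C_n; here n = 14. So P = C_14 = 2674440.
By the hook-length formula (or a Dyck-path bijection), SYT of shape 2×11 number C_11. So Q = C_11 = 58786.
A rooted plane tree on 16 nodes has 15 edges, and such trees are counted by C_15. So R = C_15 = 9694845.
P + Q + R = 2674440 + 58786 + 9694845 = 12428071.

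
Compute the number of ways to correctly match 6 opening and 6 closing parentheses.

Balanced strings of n pairs of brackets are counted by C_n; here n = 6.
C_6 = C(12,6)/7 = 924/7 = 132.

132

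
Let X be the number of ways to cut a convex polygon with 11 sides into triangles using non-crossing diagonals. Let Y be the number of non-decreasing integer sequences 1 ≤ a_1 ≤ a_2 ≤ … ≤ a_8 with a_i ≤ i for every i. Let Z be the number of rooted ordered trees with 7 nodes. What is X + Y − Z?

Triangulations of a convex m-gon are counted by C_{m−2}; with m = 11 this is C_9. So X = C_9 = 4862.
Weakly increasing sequences with a_i ≤ i biject with Dyck paths of semilength 8, so there are C_8. So Y = C_8 = 1430.
A rooted plane tree on 7 nodes has 6 edges, and such trees are counted by C_6. So Z = C_6 = 132.
X + Y − Z = 4862 + 1430 − 132 = 6160.

6160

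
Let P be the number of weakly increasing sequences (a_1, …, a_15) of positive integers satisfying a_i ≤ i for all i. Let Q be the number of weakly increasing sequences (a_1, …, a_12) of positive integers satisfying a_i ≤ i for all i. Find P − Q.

9486833

Weakly increasing sequences with a_i ≤ i biject with Dyck paths of semilength 15, so there are C_15. So P = C_15 = 9694845.
Such sub-staircase sequences of length n are counted by C_n; here n = 12. So Q = C_12 = 208012.
P − Q = 9694845 − 208012 = 9486833.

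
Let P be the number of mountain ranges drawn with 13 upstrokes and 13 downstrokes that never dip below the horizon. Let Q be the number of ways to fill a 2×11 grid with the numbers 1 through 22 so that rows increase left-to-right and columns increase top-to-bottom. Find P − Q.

A Dyck path with 13 up-steps and 13 down-steps has semilength 13, so there are C_13 of them. So P = C_13 = 742900.
By the hook-length formula (or a Dyck-path bijection), SYT of shape 2×11 number C_11. So Q = C_11 = 58786.
P − Q = 742900 − 58786 = 684114.

684114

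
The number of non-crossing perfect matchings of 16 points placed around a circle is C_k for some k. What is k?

8

Non-crossing perfect matchings of 2n points on a circle are counted by C_n; with 16 points, n = 8.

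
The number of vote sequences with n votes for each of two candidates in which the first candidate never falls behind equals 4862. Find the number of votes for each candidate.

Such ballot sequences with n votes each are counted by C_n. Since C_9 = 4862, the index is 9.

9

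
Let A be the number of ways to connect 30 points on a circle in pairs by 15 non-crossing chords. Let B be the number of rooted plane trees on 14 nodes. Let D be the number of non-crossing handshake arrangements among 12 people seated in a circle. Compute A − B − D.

8951813

Pairing 30 circle points by 15 non-crossing chords gives C_15 matchings. So A = C_15 = 9694845.
A rooted plane tree on 14 nodes has 13 edges, and such trees are counted by C_13. So B = C_13 = 742900.
With 12 = 2·6 people, non-crossing handshake pairings are non-crossing perfect matchings on a circle, counted by C_6. So D = C_6 = 132.
A − B − D = 9694845 − 742900 − 132 = 8951813.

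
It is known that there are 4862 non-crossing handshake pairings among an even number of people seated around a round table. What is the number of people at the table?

Non-crossing handshake pairings of 2n people are counted by C_n. Since C_9 = 4862, the index is 9.
So n = 9, and there are 2n = 18 people.

18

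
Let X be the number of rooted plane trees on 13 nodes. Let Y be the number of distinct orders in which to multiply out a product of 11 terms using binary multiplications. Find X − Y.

Rooted ordered (plane) trees on m nodes have m−1 edges and are counted by C_{m−1}; m = 13 gives C_12. So X = C_12 = 208012.
Parenthesizations of m factors correspond to full binary trees with m leaves, counted by C_{m−1}; m = 11 gives C_10. So Y = C_10 = 16796.
X − Y = 208012 − 16796 = 191216.

191216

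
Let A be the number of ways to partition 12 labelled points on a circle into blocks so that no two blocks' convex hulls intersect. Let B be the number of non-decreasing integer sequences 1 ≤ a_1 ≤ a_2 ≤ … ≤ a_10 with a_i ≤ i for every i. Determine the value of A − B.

Non-crossing partitions of an n-element set are counted by C_n; here n = 12. So A = C_12 = 208012.
Such sub-staircase sequences of length n are counted by C_n; here n = 10. So B = C_10 = 16796.
A − B = 208012 − 16796 = 191216.

191216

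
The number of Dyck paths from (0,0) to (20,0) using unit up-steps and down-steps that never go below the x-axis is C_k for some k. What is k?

10

Dyck paths of semilength n (length 2n) are counted by C_n; here n = 10.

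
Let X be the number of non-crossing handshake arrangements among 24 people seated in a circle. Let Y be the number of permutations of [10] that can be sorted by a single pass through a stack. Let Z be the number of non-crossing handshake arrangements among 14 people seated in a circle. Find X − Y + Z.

191645

With 24 = 2·12 people, non-crossing handshake pairings are non-crossing perfect matchings on a circle, counted by C_12. So X = C_12 = 208012.
Stack-sortable permutations are exactly the 231-avoiding ones, counted by C_n; here n = 10. So Y = C_10 = 16796.
Non-crossing handshake pairings of 2n people are counted by C_n; 14 people gives n = 7. So Z = C_7 = 429.
X − Y + Z = 208012 − 16796 + 429 = 191645.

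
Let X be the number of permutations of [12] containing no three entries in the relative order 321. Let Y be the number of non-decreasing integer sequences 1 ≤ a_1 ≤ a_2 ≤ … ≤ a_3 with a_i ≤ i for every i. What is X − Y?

For any fixed pattern of length 3, the pattern-avoiding permutations of [12] number C_12. So X = C_12 = 208012.
Such sub-staircase sequences of length n are counted by C_n; here n = 3. So Y = C_3 = 5.
X − Y = 208012 − 5 = 208007.

208007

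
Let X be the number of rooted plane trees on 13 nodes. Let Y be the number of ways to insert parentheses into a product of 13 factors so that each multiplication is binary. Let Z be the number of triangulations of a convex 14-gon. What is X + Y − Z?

Rooted ordered (plane) trees on m nodes have m−1 edges and are counted by C_{m−1}; m = 13 gives C_12. So X = C_12 = 208012.
Parenthesizations of m factors correspond to full binary trees with m leaves, counted by C_{m−1}; m = 13 gives C_12. So Y = C_12 = 208012.
A convex 14-gon is triangulated into 12 triangles, and the number of such triangulations is the Catalan number C_{14−2} = C_12. So Z = C_12 = 208012.
X + Y − Z = 208012 + 208012 − 208012 = 208012.

208012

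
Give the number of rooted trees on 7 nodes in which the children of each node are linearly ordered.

132

A rooted plane tree on 7 nodes has 6 edges, and such trees are counted by C_6.
C_6 = C_5 · 2(2·5+1)/(5+2) = 42 · 22/7 = 132.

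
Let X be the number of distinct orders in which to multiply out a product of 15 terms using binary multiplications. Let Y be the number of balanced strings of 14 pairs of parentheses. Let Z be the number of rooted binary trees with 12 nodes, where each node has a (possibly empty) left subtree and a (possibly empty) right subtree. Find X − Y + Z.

208012

Parenthesizations of m factors correspond to full binary trees with m leaves, counted by C_{m−1}; m = 15 gives C_14. So X = C_14 = 2674440.
With 14 pairs the number of balanced bracket strings is the Catalan number C_14. So Y = C_14 = 2674440.
There are C_n binary search tree shapes on n keys; with n = 12 that is C_12. So Z = C_12 = 208012.
X − Y + Z = 2674440 − 2674440 + 208012 = 208012.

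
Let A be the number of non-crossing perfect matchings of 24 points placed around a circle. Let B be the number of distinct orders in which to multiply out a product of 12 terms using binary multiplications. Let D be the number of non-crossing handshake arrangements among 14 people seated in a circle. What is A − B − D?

Non-crossing perfect matchings of 2n points on a circle are counted by C_n; with 24 points, n = 12. So A = C_12 = 208012.
Parenthesizations of m factors correspond to full binary trees with m leaves, counted by C_{m−1}; m = 12 gives C_11. So B = C_11 = 58786.
Non-crossing handshake pairings of 2n people are counted by C_n; 14 people gives n = 7. So D = C_7 = 429.
A − B − D = 208012 − 58786 − 429 = 148797.

148797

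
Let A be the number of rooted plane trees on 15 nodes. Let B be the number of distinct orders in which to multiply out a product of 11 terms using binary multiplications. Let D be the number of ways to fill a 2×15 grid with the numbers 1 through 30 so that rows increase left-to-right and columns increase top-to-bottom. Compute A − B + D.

A rooted plane tree on 15 nodes has 14 edges, and such trees are counted by C_14. So A = C_14 = 2674440.
Parenthesizations of m factors correspond to full binary trees with m leaves, counted by C_{m−1}; m = 11 gives C_10. So B = C_10 = 16796.
Standard Young tableaux of shape 2×n are counted by C_n; here n = 15. So D = C_15 = 9694845.
A − B + D = 2674440 − 16796 + 9694845 = 12352489.

12352489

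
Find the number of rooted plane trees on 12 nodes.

58786

A rooted plane tree on 12 nodes has 11 edges, and such trees are counted by C_11.
C_11 = C_10 · 2(2·10+1)/(10+2) = 16796 · 42/12 = 58786.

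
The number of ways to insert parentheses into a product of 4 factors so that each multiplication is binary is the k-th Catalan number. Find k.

Bracketing 4 factors into binary products is counted by C_{4−1} = C_3.

3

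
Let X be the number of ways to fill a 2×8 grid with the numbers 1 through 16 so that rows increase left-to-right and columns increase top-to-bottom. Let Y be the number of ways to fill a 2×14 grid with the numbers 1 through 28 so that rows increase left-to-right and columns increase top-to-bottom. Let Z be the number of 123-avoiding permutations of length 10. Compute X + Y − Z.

Standard Young tableaux of shape 2×n are counted by C_n; here n = 8. So X = C_8 = 1430.
Standard Young tableaux of shape 2×n are counted by C_n; here n = 14. So Y = C_14 = 2674440.
For any fixed pattern of length 3, the pattern-avoiding permutations of [10] number C_10. So Z = C_10 = 16796.
X + Y − Z = 1430 + 2674440 − 16796 = 2659074.

2659074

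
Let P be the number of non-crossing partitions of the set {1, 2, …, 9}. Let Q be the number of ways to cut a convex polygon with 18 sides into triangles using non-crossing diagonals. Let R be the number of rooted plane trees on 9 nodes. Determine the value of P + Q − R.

The non-crossing partitions of [9] form a lattice of size C_9. So P = C_9 = 4862.
Triangulations of a convex m-gon are counted by C_{m−2}; with m = 18 this is C_16. So Q = C_16 = 35357670.
A rooted plane tree on 9 nodes has 8 edges, and such trees are counted by C_8. So R = C_8 = 1430.
P + Q − R = 4862 + 35357670 − 1430 = 35361102.

35361102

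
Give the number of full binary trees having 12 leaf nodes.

Full binary trees with 12 leaves have 12−1 = 11 internal nodes, so there are C_11 of them.
C_11 = C(22,11)/12 = 705432/12 = 58786.

58786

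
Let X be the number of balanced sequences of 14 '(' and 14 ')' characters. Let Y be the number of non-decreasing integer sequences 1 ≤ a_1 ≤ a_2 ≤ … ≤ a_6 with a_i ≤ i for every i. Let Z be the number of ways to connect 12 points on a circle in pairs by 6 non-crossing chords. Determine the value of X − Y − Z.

With 14 pairs the number of balanced bracket strings is the Catalan number C_14. So X = C_14 = 2674440.
Such sub-staircase sequences of length n are counted by C_n; here n = 6. So Y = C_6 = 132.
Pairing 12 circle points by 6 non-crossing chords gives C_6 matchings. So Z = C_6 = 132.
X − Y − Z = 2674440 − 132 − 132 = 2674176.

2674176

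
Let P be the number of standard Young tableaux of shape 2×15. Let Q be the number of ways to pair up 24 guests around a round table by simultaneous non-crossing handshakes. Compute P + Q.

9902857

Standard Young tableaux of shape 2×n are counted by C_n; here n = 15. So P = C_15 = 9694845.
With 24 = 2·12 people, non-crossing handshake pairings are non-crossing perfect matchings on a circle, counted by C_12. So Q = C_12 = 208012.
P + Q = 9694845 + 208012 = 9902857.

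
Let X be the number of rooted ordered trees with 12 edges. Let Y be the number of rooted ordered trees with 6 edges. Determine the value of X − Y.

207880

A rooted plane tree with 12 edges has 13 nodes, and the count is C_12. So X = C_12 = 208012.
Rooted ordered trees with n edges are counted by C_n; here n = 6. So Y = C_6 = 132.
X − Y = 208012 − 132 = 207880.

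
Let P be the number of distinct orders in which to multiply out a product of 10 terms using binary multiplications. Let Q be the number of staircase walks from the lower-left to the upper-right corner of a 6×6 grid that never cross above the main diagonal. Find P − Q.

Parenthesizations of m factors correspond to full binary trees with m leaves, counted by C_{m−1}; m = 10 gives C_9. So P = C_9 = 4862.
Sub-diagonal monotone paths from (0,0) to (6,6) biject with Dyck paths of semilength 6, giving C_6. So Q = C_6 = 132.
P − Q = 4862 − 132 = 4730.

4730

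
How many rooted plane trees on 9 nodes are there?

Rooted ordered (plane) trees on m nodes have m−1 edges and are counted by C_{m−1}; m = 9 gives C_8.
C_8 = 1430.

1430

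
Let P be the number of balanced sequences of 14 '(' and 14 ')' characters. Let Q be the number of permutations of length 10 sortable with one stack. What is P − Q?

With 14 pairs the number of balanced bracket strings is the Catalan number C_14. So P = C_14 = 2674440.
By Knuth's characterisation, the stack-sortable permutations of length 10 are the 231-avoiders, numbering C_10. So Q = C_10 = 16796.
P − Q = 2674440 − 16796 = 2657644.

2657644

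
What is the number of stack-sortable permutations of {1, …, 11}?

58786

Stack-sortable permutations are exactly the 231-avoiding ones, counted by C_n; here n = 11.
C_11 = 58786.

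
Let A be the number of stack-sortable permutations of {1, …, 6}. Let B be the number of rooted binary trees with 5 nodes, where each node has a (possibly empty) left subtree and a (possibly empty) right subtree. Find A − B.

By Knuth's characterisation, the stack-sortable permutations of length 6 are the 231-avoiders, numbering C_6. So A = C_6 = 132.
Binary trees (left/right distinguished) on n nodes are counted by C_n; here n = 5. So B = C_5 = 42.
A − B = 132 − 42 = 90.

90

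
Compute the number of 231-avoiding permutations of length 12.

208012

For any fixed pattern of length 3, the pattern-avoiding permutations of [12] number C_12.
C_12 = 208012.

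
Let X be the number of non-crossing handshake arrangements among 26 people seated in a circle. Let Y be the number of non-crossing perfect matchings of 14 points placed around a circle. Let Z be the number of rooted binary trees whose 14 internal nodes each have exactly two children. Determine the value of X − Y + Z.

With 26 = 2·13 people, non-crossing handshake pairings are non-crossing perfect matchings on a circle, counted by C_13. So X = C_13 = 742900.
Non-crossing perfect matchings of 2n points on a circle are counted by C_n; with 14 points, n = 7. So Y = C_7 = 429.
The number of full binary trees on 14 internal nodes is the Catalan number C_14. So Z = C_14 = 2674440.
X − Y + Z = 742900 − 429 + 2674440 = 3416911.

3416911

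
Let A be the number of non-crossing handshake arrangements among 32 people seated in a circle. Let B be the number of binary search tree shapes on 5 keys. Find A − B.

35357628

With 32 = 2·16 people, non-crossing handshake pairings are non-crossing perfect matchings on a circle, counted by C_16. So A = C_16 = 35357670.
Binary trees (left/right distinguished) on n nodes are counted by C_n; here n = 5. So B = C_5 = 42.
A − B = 35357670 − 42 = 35357628.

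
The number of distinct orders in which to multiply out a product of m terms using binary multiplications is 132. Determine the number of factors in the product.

7

Parenthesizations of m factors are counted by C_{m−1}. The Catalan number equal to 132 is C_6.
So the index is 6, and the number of factors is 6 + 1 = 7.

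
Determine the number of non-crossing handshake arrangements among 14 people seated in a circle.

With 14 = 2·7 people, non-crossing handshake pairings are non-crossing perfect matchings on a circle, counted by C_7.
C_7 = C_6 · 2(2·6+1)/(6+2) = 132 · 26/8 = 429.

429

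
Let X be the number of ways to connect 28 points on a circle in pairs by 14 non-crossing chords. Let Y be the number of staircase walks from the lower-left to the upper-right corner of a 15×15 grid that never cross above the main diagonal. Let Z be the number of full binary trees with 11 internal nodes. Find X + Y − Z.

12310499

Pairing 28 circle points by 14 non-crossing chords gives C_14 matchings. So X = C_14 = 2674440.
Sub-diagonal monotone paths from (0,0) to (15,15) biject with Dyck paths of semilength 15, giving C_15. So Y = C_15 = 9694845.
The number of full binary trees on 11 internal nodes is the Catalan number C_11. So Z = C_11 = 58786.
X + Y − Z = 2674440 + 9694845 − 58786 = 12310499.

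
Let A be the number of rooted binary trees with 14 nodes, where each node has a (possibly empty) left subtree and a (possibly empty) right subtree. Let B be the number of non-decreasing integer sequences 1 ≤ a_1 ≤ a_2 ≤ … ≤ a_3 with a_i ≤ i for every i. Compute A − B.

2674435

Binary trees (left/right distinguished) on n nodes are counted by C_n; here n = 14. So A = C_14 = 2674440.
Weakly increasing sequences with a_i ≤ i biject with Dyck paths of semilength 3, so there are C_3. So B = C_3 = 5.
A − B = 2674440 − 5 = 2674435.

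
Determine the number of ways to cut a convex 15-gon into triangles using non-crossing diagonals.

742900

A convex 15-gon is triangulated into 13 triangles, and the number of such triangulations is the Catalan number C_{15−2} = C_13.
C_13 = 742900.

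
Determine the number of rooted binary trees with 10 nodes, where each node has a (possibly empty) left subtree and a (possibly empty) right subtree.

There are C_n binary search tree shapes on n keys; with n = 10 that is C_10.
C_10 = C_9 · 2(2·9+1)/(9+2) = 4862 · 38/11 = 16796.

16796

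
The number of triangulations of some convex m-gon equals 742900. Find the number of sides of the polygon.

Triangulations of a convex m-gon are counted by C_{m−2}, and C_13 = 742900.
So m − 2 = 13, giving m = 15 sides.

15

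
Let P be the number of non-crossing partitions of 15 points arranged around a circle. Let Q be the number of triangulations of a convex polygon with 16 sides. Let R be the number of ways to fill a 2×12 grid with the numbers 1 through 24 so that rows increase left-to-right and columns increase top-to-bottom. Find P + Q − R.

The non-crossing partitions of [15] form a lattice of size C_15. So P = C_15 = 9694845.
A convex 16-gon is triangulated into 14 triangles, and the number of such triangulations is the Catalan number C_{16−2} = C_14. So Q = C_14 = 2674440.
By the hook-length formula (or a Dyck-path bijection), SYT of shape 2×12 number C_12. So R = C_12 = 208012.
P + Q − R = 9694845 + 2674440 − 208012 = 12161273.

12161273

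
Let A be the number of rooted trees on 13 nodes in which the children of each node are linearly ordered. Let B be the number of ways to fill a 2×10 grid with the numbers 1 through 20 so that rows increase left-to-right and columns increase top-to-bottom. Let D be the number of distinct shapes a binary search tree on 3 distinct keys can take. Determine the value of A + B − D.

Rooted ordered (plane) trees on m nodes have m−1 edges and are counted by C_{m−1}; m = 13 gives C_12. So A = C_12 = 208012.
Standard Young tableaux of shape 2×n are counted by C_n; here n = 10. So B = C_10 = 16796.
Rooted binary trees with 3 nodes (each child slot possibly empty) number C_3. So D = C_3 = 5.
A + B − D = 208012 + 16796 − 5 = 224803.

224803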